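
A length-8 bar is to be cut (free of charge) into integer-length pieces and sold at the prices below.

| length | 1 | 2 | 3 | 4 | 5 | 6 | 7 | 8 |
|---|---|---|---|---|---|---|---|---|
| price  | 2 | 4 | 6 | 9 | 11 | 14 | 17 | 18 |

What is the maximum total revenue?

Let best[k] be the best obtainable value from length k. For each k, try every first piece i and keep the best of price[i] + best[k−i].
best[1] = 2
best[2] = 4  (first piece 1, then best[1]=2)
best[3] = 6  (first piece 1, then best[2]=4)
best[4] = 9
best[5] = 11  (first piece 1, then best[4]=9)
best[6] = 14
best[7] = 17
best[8] = 19  (first piece 1, then best[7]=17)
One optimal cutting: 7 + 1 → €17 + €2 = €19.

19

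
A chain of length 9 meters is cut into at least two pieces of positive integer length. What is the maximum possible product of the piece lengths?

27

Define g[k] = max over 1≤i<k of i · max(k−i, g[k−i]); the inner max lets the remainder stay uncut if that's better.
g[2] = 1*max(1,0) = 1*1 = 1
g[3] = 1*max(2,1) = 1*2 = 2
g[4] = 2*max(2,1) = 2*2 = 4
g[5] = 2*max(3,2) = 2*3 = 6
g[6] = 3*max(3,2) = 3*3 = 9
g[7] = 2*max(5,6) = 2*6 = 12
g[8] = 2*max(6,9) = 2*9 = 18
g[9] = 3*max(6,9) = 3*9 = 27
One optimal split: 3 + 3 + 3; product 3*3*3 = 27.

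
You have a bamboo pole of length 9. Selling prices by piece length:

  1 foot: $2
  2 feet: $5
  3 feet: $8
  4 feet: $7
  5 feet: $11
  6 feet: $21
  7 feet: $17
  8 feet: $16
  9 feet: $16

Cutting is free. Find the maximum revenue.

Let v[k] be the best obtainable value from length k. For each k, try every first piece i and keep the best of price[i] + v[k−i].
v[1] = 2
v[2] = max(2+2, 5+0) = 5
v[3] = max(2+5, 5+2, 8+0) = 8
v[4] = max(2+8, 5+5, 8+2, 7+0) = 10
v[5] = max(2+10, 5+8, 8+5, 7+2, 11+0) = 13
v[6] = max(2+13, 5+10, 8+8, 7+5, 11+2, 21+0) = 21
v[7] = max(2+21, 5+13, 8+10, …, 21+2, 17+0) = 23
v[8] = max(2+23, 5+21, 8+13, …, 17+2, 16+0) = 26
v[9] = max(2+26, 5+23, 8+21, …, 16+2, 16+0) = 29
One optimal cutting: 6 + 3 → $21 + $8 = $29.

29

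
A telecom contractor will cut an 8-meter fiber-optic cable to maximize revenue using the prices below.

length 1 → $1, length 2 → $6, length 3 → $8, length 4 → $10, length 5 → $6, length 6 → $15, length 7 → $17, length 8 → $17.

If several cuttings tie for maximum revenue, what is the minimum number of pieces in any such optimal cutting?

4

Consider every possible first cut. r[k] is the best of p[i]+r[k−i] over all sellable i≤k.
r[1] = 1
r[2] = 6
r[3] = 8
r[4] = 12  (first piece 2, then r[2]=6)
r[5] = 14  (first piece 2, then r[3]=8)
r[6] = 18  (first piece 2, then r[4]=12)
r[7] = 20  (first piece 2, then r[5]=14)
r[8] = 24  (first piece 2, then r[6]=18)
Maximum revenue is $24.
Now minimize piece count subject to staying optimal: for each k, pieces[k] = 1 + min over i with p[i]+r[k−i]=r[k] of pieces[k−i].
pieces[5] = 2
pieces[6] = 3
pieces[7] = 3
pieces[8] = 4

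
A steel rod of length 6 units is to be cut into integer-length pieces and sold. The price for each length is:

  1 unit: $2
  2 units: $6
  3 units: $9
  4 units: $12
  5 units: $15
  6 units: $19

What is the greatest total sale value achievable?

Consider every possible first cut. best[k] is the best of p[i]+best[k−i] over all sellable i≤k.
best[1] = 2
best[2] = max(2+2, 6+0) = 6
best[3] = max(2+6, 6+2, 9+0) = 9
best[4] = max(2+9, 6+6, 9+2, 12+0) = 12
best[5] = max(2+12, 6+9, 9+6, 12+2, 15+0) = 15
best[6] = max(2+15, 6+12, 9+9, 12+6, 15+2, 19+0) = 19
Best is to sell the whole 6-unit piece uncut for $19.

19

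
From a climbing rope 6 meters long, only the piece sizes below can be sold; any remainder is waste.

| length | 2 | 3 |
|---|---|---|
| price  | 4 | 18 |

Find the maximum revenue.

36

Consider every possible first cut. r[k] is the best of p[i]+r[k−i] over all sellable i≤k.
r[1] = 0
r[2] = 4
r[3] = max(4+0, 18+0) = 18
r[4] = max(4+4, 18+0) = 18
r[5] = max(4+18, 18+4) = 22
r[6] = max(4+18, 18+18) = 36
One optimal cutting: 3 + 3 → €36.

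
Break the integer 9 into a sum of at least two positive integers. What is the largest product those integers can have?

Let prod[k] be the best product for length k (with at least one cut). For each first piece i, the rest contributes max(k−i, prod[k−i]).
Small cases: prod[2]=1.
prod[3] = 1×max(2,1) = 1×2 = 2
prod[4] = 2×max(2,1) = 2×2 = 4
prod[5] = 2×max(3,2) = 2×3 = 6
prod[6] = 3×max(3,2) = 3×3 = 9
prod[7] = 2×max(5,6) = 2×6 = 12
prod[8] = 2×max(6,9) = 2×9 = 18
prod[9] = 3×max(6,9) = 3×9 = 27
One optimal split: 3 + 3 + 3; product 3×3×3 = 27.

27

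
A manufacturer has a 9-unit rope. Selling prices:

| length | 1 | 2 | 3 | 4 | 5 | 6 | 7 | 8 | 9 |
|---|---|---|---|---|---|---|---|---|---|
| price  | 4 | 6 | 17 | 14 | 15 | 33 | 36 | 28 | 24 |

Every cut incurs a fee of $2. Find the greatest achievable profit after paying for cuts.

Let v[k] be the best obtainable value from length k. For each k, try every first piece i and keep the best of price[i] + v[k−i] minus the 2 cut fee when i<k.
v[1] = 4
v[2] = max(4+4-2, 6+0) = 6
v[3] = max(4+6-2, 6+4-2, 17+0) = 17
v[4] = max(4+17-2, 6+6-2, 17+4-2, 14+0) = 19
v[5] = max(4+19-2, 6+17-2, 17+6-2, 14+4-2, 15+0) = 21
v[6] = max(4+21-2, 6+19-2, 17+17-2, 14+6-2, 15+4-2, 33+0) = 33
v[7] = max(4+33-2, 6+21-2, 17+19-2, …, 33+4-2, 36+0) = 36
v[8] = max(4+36-2, 6+33-2, 17+21-2, …, 36+4-2, 28+0) = 38
v[9] = max(4+38-2, 6+36-2, 17+33-2, …, 28+4-2, 24+0) = 48
One optimal plan: pieces 6 + 3 (1 cut) → $50 − $2 = $48.

48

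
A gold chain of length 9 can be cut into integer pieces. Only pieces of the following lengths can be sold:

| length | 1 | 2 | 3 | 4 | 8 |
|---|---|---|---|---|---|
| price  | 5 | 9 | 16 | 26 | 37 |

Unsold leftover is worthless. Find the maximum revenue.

Consider every possible first cut. f[k] is the best of p[i]+f[k−i] over all sellable i≤k.
f[1] = 5
f[2] = 10  (first piece 1, then f[1]=5)
f[3] = 16
f[4] = 26
f[5] = 31  (first piece 1, then f[4]=26)
f[6] = 36  (first piece 1, then f[5]=31)
f[7] = 42  (first piece 3, then f[4]=26)
f[8] = 52  (first piece 4, then f[4]=26)
f[9] = 57  (first piece 1, then f[8]=52)
One optimal cutting: 4 + 4 + 1 → $57.

57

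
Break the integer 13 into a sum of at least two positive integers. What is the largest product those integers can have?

Define g[k] = max over 1≤i<k of i · max(k−i, g[k−i]); the inner max lets the remainder stay uncut if that's better.
g[2] = 1*max(1,0) = 1*1 = 1
g[3] = 1*max(2,1) = 1*2 = 2
g[4] = 2*max(2,1) = 2*2 = 4
g[5] = 2*max(3,2) = 2*3 = 6
g[6] = 3*max(3,2) = 3*3 = 9
g[7] = 2*max(5,6) = 2*6 = 12
g[8] = 2*max(6,9) = 2*9 = 18
g[9] = 3*max(6,9) = 3*9 = 27
g[10] = 2*max(8,18) = 2*18 = 36
g[11] = 2*max(9,27) = 2*27 = 54
g[12] = 3*max(9,27) = 3*27 = 81
g[13] = 2*max(11,54) = 2*54 = 108
One optimal split: 3 + 3 + 3 + 2 + 2; product 3*3*3*2*2 = 108.

108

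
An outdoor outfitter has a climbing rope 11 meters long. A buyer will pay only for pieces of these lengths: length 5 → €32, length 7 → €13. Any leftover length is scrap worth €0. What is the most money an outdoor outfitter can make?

Build f[k] bottom-up: f[k] = max over allowed piece i of (p[i] + f[k−i]).
f[1] = 0
f[2] = 0
f[3] = 0
f[4] = 0
f[5] = 32
f[6] = 32
f[7] = 32
f[8] = 32
f[9] = 32
f[10] = 64  (first piece 5, then f[5]=32)
f[11] = 64
One optimal cutting: pieces 5 + 5 with 1 meter of scrap → €64.

64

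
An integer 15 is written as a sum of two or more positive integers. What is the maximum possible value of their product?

Define g[k] = max over 1≤i<k of i · max(k−i, g[k−i]); the inner max lets the remainder stay uncut if that's better.
g[2] = 1×max(1,0) = 1×1 = 1
g[3] = 1×max(2,1) = 1×2 = 2
g[4] = 2×max(2,1) = 2×2 = 4
g[5] = 2×max(3,2) = 2×3 = 6
g[6] = 3×max(3,2) = 3×3 = 9
g[7] = 2×max(5,6) = 2×6 = 12
g[8] = 2×max(6,9) = 2×9 = 18
g[9] = 3×max(6,9) = 3×9 = 27
g[10] = 2×max(8,18) = 2×18 = 36
g[11] = 2×max(9,27) = 2×27 = 54
g[12] = 3×max(9,27) = 3×27 = 81
g[13] = 2×max(11,54) = 2×54 = 108
g[14] = 2×max(12,81) = 2×81 = 162
g[15] = 3×max(12,81) = 3×81 = 243
One optimal split: 3 + 3 + 3 + 3 + 3; product 3×3×3×3×3 = 243.

243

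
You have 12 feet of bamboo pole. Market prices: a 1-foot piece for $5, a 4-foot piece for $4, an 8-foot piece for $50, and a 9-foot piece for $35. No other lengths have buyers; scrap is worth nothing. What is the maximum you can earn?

Consider every possible first cut. r[k] is the best of p[i]+r[k−i] over all sellable i≤k.
r[1] = 5
r[2] = 10  (first piece 1, then r[1]=5)
r[3] = 15  (first piece 1, then r[2]=10)
r[4] = max(5+15, 4+0) = 20
r[5] = max(5+20, 4+5) = 25
r[6] = max(5+25, 4+10) = 30
r[7] = max(5+30, 4+15) = 35
r[8] = max(5+35, 4+20, 50+0) = 50
r[9] = max(5+50, 4+25, 50+5, 35+0) = 55
r[10] = max(5+55, 4+30, 50+10, 35+5) = 60
r[11] = max(5+60, 4+35, 50+15, 35+10) = 65
r[12] = max(5+65, 4+50, 50+20, 35+15) = 70
One optimal cutting: 8 + 1 + 1 + 1 + 1 → $70.

70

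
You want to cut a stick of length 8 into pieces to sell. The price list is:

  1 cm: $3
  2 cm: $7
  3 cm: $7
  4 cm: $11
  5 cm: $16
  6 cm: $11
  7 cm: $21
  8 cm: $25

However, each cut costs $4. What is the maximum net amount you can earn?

25

Consider every possible first cut. net[k] is the best of p[i]+net[k−i] over all sellable i≤k, charging 4 whenever i<k.
net[1] = 3
net[2] = max(3+3-4, 7+0) = 7
net[3] = max(3+7-4, 7+3-4, 7+0) = 7
net[4] = max(3+7-4, 7+7-4, 7+3-4, 11+0) = 11
net[5] = max(3+11-4, 7+7-4, 7+7-4, 11+3-4, 16+0) = 16
net[6] = max(3+16-4, 7+11-4, 7+7-4, 11+7-4, 16+3-4, 11+0) = 15
net[7] = max(3+15-4, 7+16-4, 7+11-4, …, 11+3-4, 21+0) = 21
net[8] = max(3+21-4, 7+15-4, 7+16-4, …, 21+3-4, 25+0) = 25
Best is to make no cuts and sell whole for $25.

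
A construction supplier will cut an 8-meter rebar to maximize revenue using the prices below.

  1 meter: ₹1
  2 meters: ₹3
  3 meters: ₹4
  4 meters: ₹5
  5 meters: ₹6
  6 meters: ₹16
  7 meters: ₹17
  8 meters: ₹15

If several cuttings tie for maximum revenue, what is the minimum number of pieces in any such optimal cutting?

2

Build r[k] bottom-up: r[k] = max over allowed piece i of (p[i] + r[k−i]).
r[1] = 1
r[2] = max(1+1, 3+0) = 3
r[3] = max(1+3, 3+1, 4+0) = 4
r[4] = max(1+4, 3+3, 4+1, 5+0) = 6
r[5] = max(1+6, 3+4, 4+3, 5+1, 6+0) = 7
r[6] = max(1+7, 3+6, 4+4, 5+3, 6+1, 16+0) = 16
r[7] = max(1+16, 3+7, 4+6, …, 16+1, 17+0) = 17
r[8] = max(1+17, 3+16, 4+7, …, 17+1, 15+0) = 19
Maximum revenue is ₹19.
Now minimize piece count subject to staying optimal: for each k, pieces[k] = 1 + min over i with p[i]+r[k−i]=r[k] of pieces[k−i].
pieces[5] = 2
pieces[6] = 1
pieces[7] = 1
pieces[8] = 2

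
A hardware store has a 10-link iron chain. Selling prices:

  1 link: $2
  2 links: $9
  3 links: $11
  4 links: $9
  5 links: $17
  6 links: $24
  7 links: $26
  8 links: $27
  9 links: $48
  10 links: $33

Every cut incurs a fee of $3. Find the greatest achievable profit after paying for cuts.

47

Build net[k] bottom-up: net[k] = max over allowed piece i of (p[i] + net[k−i]) − 3 per cut.
net[1] = 2
net[2] = max(2+2-3, 9+0) = 9
net[3] = max(2+9-3, 9+2-3, 11+0) = 11
net[4] = max(2+11-3, 9+9-3, 11+2-3, 9+0) = 15
net[5] = max(2+15-3, 9+11-3, 11+9-3, 9+2-3, 17+0) = 17
net[6] = max(2+17-3, 9+15-3, 11+11-3, 9+9-3, 17+2-3, 24+0) = 24
net[7] = max(2+24-3, 9+17-3, 11+15-3, …, 24+2-3, 26+0) = 26
net[8] = max(2+26-3, 9+24-3, 11+17-3, …, 26+2-3, 27+0) = 30
net[9] = max(2+30-3, 9+26-3, 11+24-3, …, 27+2-3, 48+0) = 48
net[10] = max(2+48-3, 9+30-3, 11+26-3, …, 48+2-3, 33+0) = 47
One optimal plan: pieces 9 + 1 (1 cut) → $50 − $3 = $47.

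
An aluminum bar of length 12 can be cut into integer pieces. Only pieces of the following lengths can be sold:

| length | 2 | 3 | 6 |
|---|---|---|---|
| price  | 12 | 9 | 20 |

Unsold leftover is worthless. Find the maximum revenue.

72

Build best[k] bottom-up: best[k] = max over allowed piece i of (p[i] + best[k−i]).
best[1] = 0
best[2] = 12
best[3] = max(12+0, 9+0) = 12
best[4] = max(12+12, 9+0) = 24
best[5] = max(12+12, 9+12) = 24
best[6] = max(12+24, 9+12, 20+0) = 36
best[7] = max(12+24, 9+24, 20+0) = 36
best[8] = max(12+36, 9+24, 20+12) = 48
best[9] = max(12+36, 9+36, 20+12) = 48
best[10] = max(12+48, 9+36, 20+24) = 60
best[11] = max(12+48, 9+48, 20+24) = 60
best[12] = max(12+60, 9+48, 20+36) = 72
One optimal cutting: 2 + 2 + 2 + 2 + 2 + 2 → $72.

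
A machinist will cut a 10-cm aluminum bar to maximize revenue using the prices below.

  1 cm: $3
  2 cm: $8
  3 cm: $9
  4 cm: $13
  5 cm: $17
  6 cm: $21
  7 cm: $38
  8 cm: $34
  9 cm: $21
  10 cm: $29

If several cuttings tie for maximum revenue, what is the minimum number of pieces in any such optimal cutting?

3

Build r[k] bottom-up: r[k] = max over allowed piece i of (p[i] + r[k−i]).
r[1] = 3
r[2] = max(3+3, 8+0) = 8
r[3] = max(3+8, 8+3, 9+0) = 11
r[4] = max(3+11, 8+8, 9+3, 13+0) = 16
r[5] = max(3+16, 8+11, 9+8, 13+3, 17+0) = 19
r[6] = max(3+19, 8+16, 9+11, 13+8, 17+3, 21+0) = 24
r[7] = max(3+24, 8+19, 9+16, …, 21+3, 38+0) = 38
r[8] = max(3+38, 8+24, 9+19, …, 38+3, 34+0) = 41
r[9] = max(3+41, 8+38, 9+24, …, 34+3, 21+0) = 46
r[10] = max(3+46, 8+41, 9+38, …, 21+3, 29+0) = 49
Maximum revenue is $49.
Now minimize piece count subject to staying optimal: for each k, pieces[k] = 1 + min over i with p[i]+r[k−i]=r[k] of pieces[k−i].
pieces[7] = 1
pieces[8] = 2
pieces[9] = 2
pieces[10] = 3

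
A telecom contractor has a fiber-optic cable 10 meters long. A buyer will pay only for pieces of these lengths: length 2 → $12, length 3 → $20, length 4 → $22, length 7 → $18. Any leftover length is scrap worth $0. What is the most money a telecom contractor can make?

64

Consider every possible first cut. f[k] is the best of p[i]+f[k−i] over all sellable i≤k.
f[1] = 0
f[2] = 12
f[3] = max(12+0, 20+0) = 20
f[4] = max(12+12, 20+0, 22+0) = 24
f[5] = max(12+20, 20+12, 22+0) = 32
f[6] = max(12+24, 20+20, 22+12) = 40
f[7] = max(12+32, 20+24, 22+20, 18+0) = 44
f[8] = max(12+40, 20+32, 22+24, 18+0) = 52
f[9] = max(12+44, 20+40, 22+32, 18+12) = 60
f[10] = max(12+52, 20+44, 22+40, 18+20) = 64
One optimal cutting: 3 + 3 + 2 + 2 → $64.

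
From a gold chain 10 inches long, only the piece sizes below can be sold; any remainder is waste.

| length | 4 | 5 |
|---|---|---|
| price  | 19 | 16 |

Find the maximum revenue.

38

Consider every possible first cut. r[k] is the best of p[i]+r[k−i] over all sellable i≤k.
r[1] = 0
r[2] = 0
r[3] = 0
r[4] = 19
r[5] = 19
r[6] = 19
r[7] = 19
r[8] = 38  (first piece 4, then r[4]=19)
r[9] = 38
r[10] = 38
One optimal cutting: pieces 4 + 4 with 2 inches of scrap → $38.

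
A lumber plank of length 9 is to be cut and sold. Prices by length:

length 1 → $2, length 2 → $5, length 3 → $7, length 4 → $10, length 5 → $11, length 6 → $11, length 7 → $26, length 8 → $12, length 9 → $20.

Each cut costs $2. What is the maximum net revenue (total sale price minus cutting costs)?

29

Let v[k] be the best obtainable value from length k. For each k, try every first piece i and keep the best of price[i] + v[k−i] minus the 2 cut fee when i<k.
v[1] = 2
v[2] = 5
v[3] = 7
v[4] = 10
v[5] = 11
v[6] = 13  (first piece 2, then v[4]=10)
v[7] = 26
v[8] = 26  (first piece 1, then v[7]=26)
v[9] = 29  (first piece 2, then v[7]=26)
One optimal plan: pieces 7 + 2 (1 cut) → $31 − $2 = $29.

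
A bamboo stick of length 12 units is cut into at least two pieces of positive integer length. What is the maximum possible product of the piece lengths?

81

Fill f[k] for k=2..12: at each k try every first piece i and multiply by the better of (k−i) uncut or f[k−i].
Small cases: f[2]=1, f[3]=2, f[4]=4, f[5]=6, f[6]=9.
f[7] = max(1*9, 2*6, 3*4, 4*3, 5*2, 6*1) = 12
f[8] = max(1*12, 2*9, 3*6, …, 6*2, 7*1) = 18
f[9] = max(1*18, 2*12, 3*9, …, 7*2, 8*1) = 27
f[10] = max(1*27, 2*18, 3*12, …, 8*2, 9*1) = 36
f[11] = max(1*36, 2*27, 3*18, …, 9*2, 10*1) = 54
f[12] = max(1*54, 2*36, 3*27, …, 10*2, 11*1) = 81
One optimal split: 3 + 3 + 3 + 3; product 3*3*3*3 = 81.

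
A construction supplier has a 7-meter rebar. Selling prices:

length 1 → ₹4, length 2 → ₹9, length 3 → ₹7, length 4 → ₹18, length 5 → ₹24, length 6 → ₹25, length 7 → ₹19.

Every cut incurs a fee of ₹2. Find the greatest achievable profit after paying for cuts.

Consider every possible first cut. r[k] is the best of p[i]+r[k−i] over all sellable i≤k, charging 2 whenever i<k.
r[1] = 4
r[2] = 9
r[3] = 11  (first piece 1, then r[2]=9)
r[4] = 18
r[5] = 24
r[6] = 26  (first piece 1, then r[5]=24)
r[7] = 31  (first piece 2, then r[5]=24)
One optimal plan: pieces 5 + 2 (1 cut) → ₹33 − ₹2 = ₹31.

31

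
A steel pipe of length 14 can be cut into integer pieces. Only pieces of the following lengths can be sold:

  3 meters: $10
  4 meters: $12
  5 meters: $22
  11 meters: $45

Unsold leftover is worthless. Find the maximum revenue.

Consider every possible first cut. r[k] is the best of p[i]+r[k−i] over all sellable i≤k.
r[1] = 0
r[2] = 0
r[3] = 10
r[4] = max(10+0, 12+0) = 12
r[5] = max(10+0, 12+0, 22+0) = 22
r[6] = max(10+10, 12+0, 22+0) = 22
r[7] = max(10+12, 12+10, 22+0) = 22
r[8] = max(10+22, 12+12, 22+10) = 32
r[9] = max(10+22, 12+22, 22+12) = 34
r[10] = max(10+22, 12+22, 22+22) = 44
r[11] = max(10+32, 12+22, 22+22, 45+0) = 45
r[12] = max(10+34, 12+32, 22+22, 45+0) = 45
r[13] = max(10+44, 12+34, 22+32, 45+0) = 54
r[14] = max(10+45, 12+44, 22+34, 45+10) = 56
One optimal cutting: 5 + 5 + 4 → $56.

56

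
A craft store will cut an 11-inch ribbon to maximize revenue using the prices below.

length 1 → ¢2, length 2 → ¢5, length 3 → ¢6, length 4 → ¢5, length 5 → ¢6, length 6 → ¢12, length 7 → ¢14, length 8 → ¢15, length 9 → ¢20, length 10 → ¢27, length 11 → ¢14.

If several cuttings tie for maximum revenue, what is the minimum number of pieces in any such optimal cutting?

Let r[k] be the best obtainable value from length k. For each k, try every first piece i and keep the best of price[i] + r[k−i].
r[1] = 2
r[2] = 5
r[3] = 7  (first piece 1, then r[2]=5)
r[4] = 10  (first piece 2, then r[2]=5)
r[5] = 12  (first piece 1, then r[4]=10)
r[6] = 15  (first piece 2, then r[4]=10)
r[7] = 17  (first piece 1, then r[6]=15)
r[8] = 20  (first piece 2, then r[6]=15)
r[9] = 22  (first piece 1, then r[8]=20)
r[10] = 27
r[11] = 29  (first piece 1, then r[10]=27)
Maximum revenue is ¢29.
Now minimize piece count subject to staying optimal: for each k, pieces[k] = 1 + min over i with p[i]+r[k−i]=r[k] of pieces[k−i].
pieces[8] = 4
pieces[9] = 5
pieces[10] = 1
pieces[11] = 2

2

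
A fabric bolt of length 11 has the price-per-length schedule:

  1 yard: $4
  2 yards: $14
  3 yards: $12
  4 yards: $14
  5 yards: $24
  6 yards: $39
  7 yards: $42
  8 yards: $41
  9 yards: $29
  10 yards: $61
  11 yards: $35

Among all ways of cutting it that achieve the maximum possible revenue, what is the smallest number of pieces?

Consider every possible first cut. r[k] is the best of p[i]+r[k−i] over all sellable i≤k.
r[1] = 4
r[2] = max(4+4, 14+0) = 14
r[3] = max(4+14, 14+4, 12+0) = 18
r[4] = max(4+18, 14+14, 12+4, 14+0) = 28
r[5] = max(4+28, 14+18, 12+14, 14+4, 24+0) = 32
r[6] = max(4+32, 14+28, 12+18, 14+14, 24+4, 39+0) = 42
r[7] = max(4+42, 14+32, 12+28, …, 39+4, 42+0) = 46
r[8] = max(4+46, 14+42, 12+32, …, 42+4, 41+0) = 56
r[9] = max(4+56, 14+46, 12+42, …, 41+4, 29+0) = 60
r[10] = max(4+60, 14+56, 12+46, …, 29+4, 61+0) = 70
r[11] = max(4+70, 14+60, 12+56, …, 61+4, 35+0) = 74
Maximum revenue is $74.
Now minimize piece count subject to staying optimal: for each k, pieces[k] = 1 + min over i with p[i]+r[k−i]=r[k] of pieces[k−i].
pieces[8] = 4
pieces[9] = 5
pieces[10] = 5
pieces[11] = 6

6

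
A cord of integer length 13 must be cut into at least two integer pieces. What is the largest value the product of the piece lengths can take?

Define f[k] = max over 1≤i<k of i · max(k−i, f[k−i]); the inner max lets the remainder stay uncut if that's better.
Small cases: f[2]=1, f[3]=2, f[4]=4, f[5]=6, f[6]=9.
f[7] = max(1×9, 2×6, 3×4, 4×3, 5×2, 6×1) = 12
f[8] = max(1×12, 2×9, 3×6, …, 6×2, 7×1) = 18
f[9] = max(1×18, 2×12, 3×9, …, 7×2, 8×1) = 27
f[10] = max(1×27, 2×18, 3×12, …, 8×2, 9×1) = 36
f[11] = max(1×36, 2×27, 3×18, …, 9×2, 10×1) = 54
f[12] = max(1×54, 2×36, 3×27, …, 10×2, 11×1) = 81
f[13] = max(1×81, 2×54, 3×36, …, 11×2, 12×1) = 108
One optimal split: 3 + 3 + 3 + 2 + 2; product 3×3×3×2×2 = 108.

108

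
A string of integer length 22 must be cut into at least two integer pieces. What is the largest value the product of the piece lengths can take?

Let m[k] be the best product for length k (with at least one cut). For each first piece i, the rest contributes max(k−i, m[k−i]).
m[2] = 1*max(1,0) = 1*1 = 1
m[3] = 1*max(2,1) = 1*2 = 2
m[4] = 2*max(2,1) = 2*2 = 4
m[5] = 2*max(3,2) = 2*3 = 6
m[6] = 3*max(3,2) = 3*3 = 9
m[7] = 2*max(5,6) = 2*6 = 12
m[8] = 2*max(6,9) = 2*9 = 18
m[9] = 3*max(6,9) = 3*9 = 27
m[10] = 2*max(8,18) = 2*18 = 36
m[11] = 2*max(9,27) = 2*27 = 54
m[12] = 3*max(9,27) = 3*27 = 81
m[13] = 2*max(11,54) = 2*54 = 108
m[14] = 2*max(12,81) = 2*81 = 162
m[15] = 3*max(12,81) = 3*81 = 243
m[16] = 2*max(14,162) = 2*162 = 324
m[17] = 2*max(15,243) = 2*243 = 486
m[18] = 3*max(15,243) = 3*243 = 729
m[19] = 2*max(17,486) = 2*486 = 972
m[20] = 2*max(18,729) = 2*729 = 1458
m[21] = 3*max(18,729) = 3*729 = 2187
m[22] = 2*max(20,1458) = 2*1458 = 2916
One optimal split: 3 + 3 + 3 + 3 + 3 + 3 + 2 + 2; product 3*3*3*3*3*3*2*2 = 2916.

2916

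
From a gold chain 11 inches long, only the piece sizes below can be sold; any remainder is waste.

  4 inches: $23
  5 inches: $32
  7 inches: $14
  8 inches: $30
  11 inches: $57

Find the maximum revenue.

64

Consider every possible first cut. best[k] is the best of p[i]+best[k−i] over all sellable i≤k.
best[1] = 0
best[2] = 0
best[3] = 0
best[4] = 23
best[5] = 32
best[6] = 32
best[7] = 32
best[8] = 46  (first piece 4, then best[4]=23)
best[9] = 55  (first piece 4, then best[5]=32)
best[10] = 64  (first piece 5, then best[5]=32)
best[11] = 64
One optimal cutting: pieces 5 + 5 with 1 inch of scrap → $64.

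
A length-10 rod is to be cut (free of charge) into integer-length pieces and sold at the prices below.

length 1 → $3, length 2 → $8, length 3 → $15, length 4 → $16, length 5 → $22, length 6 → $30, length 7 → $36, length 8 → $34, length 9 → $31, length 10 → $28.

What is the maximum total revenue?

Build best[k] bottom-up: best[k] = max over allowed piece i of (p[i] + best[k−i]).
best[1] = 3
best[2] = 8
best[3] = 15
best[4] = 18  (first piece 1, then best[3]=15)
best[5] = 23  (first piece 2, then best[3]=15)
best[6] = 30  (first piece 3, then best[3]=15)
best[7] = 36
best[8] = 39  (first piece 1, then best[7]=36)
best[9] = 45  (first piece 3, then best[6]=30)
best[10] = 51  (first piece 3, then best[7]=36)
One optimal cutting: 7 + 3 → $36 + $15 = $51.

51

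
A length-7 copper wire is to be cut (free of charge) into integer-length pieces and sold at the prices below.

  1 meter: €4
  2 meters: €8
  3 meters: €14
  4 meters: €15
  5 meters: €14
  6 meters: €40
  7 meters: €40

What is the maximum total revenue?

44

Build best[k] bottom-up: best[k] = max over allowed piece i of (p[i] + best[k−i]).
best[1] = 4
best[2] = max(4+4, 8+0) = 8
best[3] = max(4+8, 8+4, 14+0) = 14
best[4] = max(4+14, 8+8, 14+4, 15+0) = 18
best[5] = max(4+18, 8+14, 14+8, 15+4, 14+0) = 22
best[6] = max(4+22, 8+18, 14+14, 15+8, 14+4, 40+0) = 40
best[7] = max(4+40, 8+22, 14+18, …, 40+4, 40+0) = 44
One optimal cutting: 6 + 1 → €40 + €4 = €44.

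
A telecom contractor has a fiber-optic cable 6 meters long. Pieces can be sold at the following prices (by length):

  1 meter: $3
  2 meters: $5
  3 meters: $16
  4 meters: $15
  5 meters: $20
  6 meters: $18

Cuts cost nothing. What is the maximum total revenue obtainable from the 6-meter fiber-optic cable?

32

Let r[k] be the best obtainable value from length k. For each k, try every first piece i and keep the best of price[i] + r[k−i].
r[1] = 3
r[2] = max(3+3, 5+0) = 6
r[3] = max(3+6, 5+3, 16+0) = 16
r[4] = max(3+16, 5+6, 16+3, 15+0) = 19
r[5] = max(3+19, 5+16, 16+6, 15+3, 20+0) = 22
r[6] = max(3+22, 5+19, 16+16, 15+6, 20+3, 18+0) = 32
One optimal cutting: 3 + 3 → $16 + $16 = $32.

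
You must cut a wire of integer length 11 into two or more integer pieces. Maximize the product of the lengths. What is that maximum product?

54

Let prod[k] be the best product for length k (with at least one cut). For each first piece i, the rest contributes max(k−i, prod[k−i]).
prod[2] = 1*max(1,0) = 1*1 = 1
prod[3] = max(1*2, 2*1) = 2
prod[4] = max(1*3, 2*2, 3*1) = 4
prod[5] = max(1*4, 2*3, 3*2, 4*1) = 6
prod[6] = max(1*6, 2*4, 3*3, 4*2, 5*1) = 9
prod[7] = max(1*9, 2*6, 3*4, 4*3, 5*2, 6*1) = 12
prod[8] = max(1*12, 2*9, 3*6, …, 6*2, 7*1) = 18
prod[9] = max(1*18, 2*12, 3*9, …, 7*2, 8*1) = 27
prod[10] = max(1*27, 2*18, 3*12, …, 8*2, 9*1) = 36
prod[11] = max(1*36, 2*27, 3*18, …, 9*2, 10*1) = 54
One optimal split: 3 + 3 + 3 + 2; product 3*3*3*2 = 54.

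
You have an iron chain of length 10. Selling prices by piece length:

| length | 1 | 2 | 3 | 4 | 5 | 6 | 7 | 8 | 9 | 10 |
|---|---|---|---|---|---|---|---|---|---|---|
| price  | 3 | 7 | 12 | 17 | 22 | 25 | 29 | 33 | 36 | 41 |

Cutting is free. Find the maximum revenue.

Consider every possible first cut. best[k] is the best of p[i]+best[k−i] over all sellable i≤k.
best[1] = 3
best[2] = max(3+3, 7+0) = 7
best[3] = max(3+7, 7+3, 12+0) = 12
best[4] = max(3+12, 7+7, 12+3, 17+0) = 17
best[5] = max(3+17, 7+12, 12+7, 17+3, 22+0) = 22
best[6] = max(3+22, 7+17, 12+12, 17+7, 22+3, 25+0) = 25
best[7] = max(3+25, 7+22, 12+17, …, 25+3, 29+0) = 29
best[8] = max(3+29, 7+25, 12+22, …, 29+3, 33+0) = 34
best[9] = max(3+34, 7+29, 12+25, …, 33+3, 36+0) = 39
best[10] = max(3+39, 7+34, 12+29, …, 36+3, 41+0) = 44
One optimal cutting: 5 + 5 → $22 + $22 = $44.

44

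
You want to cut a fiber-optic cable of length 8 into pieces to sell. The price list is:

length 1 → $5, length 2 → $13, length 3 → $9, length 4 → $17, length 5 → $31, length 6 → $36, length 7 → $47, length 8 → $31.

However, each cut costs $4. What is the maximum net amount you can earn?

Consider every possible first cut. net[k] is the best of p[i]+net[k−i] over all sellable i≤k, charging 4 whenever i<k.
net[1] = 5
net[2] = 13
net[3] = 14  (first piece 1, then net[2]=13)
net[4] = 22  (first piece 2, then net[2]=13)
net[5] = 31
net[6] = 36
net[7] = 47
net[8] = 48  (first piece 1, then net[7]=47)
One optimal plan: pieces 7 + 1 (1 cut) → $52 − $4 = $48.

48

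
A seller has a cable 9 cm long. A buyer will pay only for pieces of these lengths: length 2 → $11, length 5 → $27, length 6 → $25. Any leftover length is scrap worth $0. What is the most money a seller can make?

49

Consider every possible first cut. f[k] is the best of p[i]+f[k−i] over all sellable i≤k.
f[1] = 0
f[2] = 11
f[3] = 11
f[4] = 22  (first piece 2, then f[2]=11)
f[5] = max(11+11, 27+0) = 27
f[6] = max(11+22, 27+0, 25+0) = 33
f[7] = max(11+27, 27+11, 25+0) = 38
f[8] = max(11+33, 27+11, 25+11) = 44
f[9] = max(11+38, 27+22, 25+11) = 49
One optimal cutting: 5 + 2 + 2 → $49.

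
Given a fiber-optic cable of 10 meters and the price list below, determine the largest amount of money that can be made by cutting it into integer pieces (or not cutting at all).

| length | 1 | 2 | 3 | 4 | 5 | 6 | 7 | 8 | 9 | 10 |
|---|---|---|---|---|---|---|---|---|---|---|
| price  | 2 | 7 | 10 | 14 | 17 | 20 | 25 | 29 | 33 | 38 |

38

Build r[k] bottom-up: r[k] = max over allowed piece i of (p[i] + r[k−i]).
r[1] = 2
r[2] = max(2+2, 7+0) = 7
r[3] = max(2+7, 7+2, 10+0) = 10
r[4] = max(2+10, 7+7, 10+2, 14+0) = 14
r[5] = max(2+14, 7+10, 10+7, 14+2, 17+0) = 17
r[6] = max(2+17, 7+14, 10+10, 14+7, 17+2, 20+0) = 21
r[7] = max(2+21, 7+17, 10+14, …, 20+2, 25+0) = 25
r[8] = max(2+25, 7+21, 10+17, …, 25+2, 29+0) = 29
r[9] = max(2+29, 7+25, 10+21, …, 29+2, 33+0) = 33
r[10] = max(2+33, 7+29, 10+25, …, 33+2, 38+0) = 38
Best is to sell the whole 10-meter piece uncut for $38.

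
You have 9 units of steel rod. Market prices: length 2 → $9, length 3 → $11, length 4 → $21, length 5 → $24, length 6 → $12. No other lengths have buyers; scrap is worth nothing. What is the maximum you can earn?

45

Let r[k] be the best obtainable value from length k. For each k, try every first piece i and keep the best of price[i] + r[k−i].
r[1] = 0
r[2] = 9
r[3] = max(9+0, 11+0) = 11
r[4] = max(9+9, 11+0, 21+0) = 21
r[5] = max(9+11, 11+9, 21+0, 24+0) = 24
r[6] = max(9+21, 11+11, 21+9, 24+0, 12+0) = 30
r[7] = max(9+24, 11+21, 21+11, 24+9, 12+0) = 33
r[8] = max(9+30, 11+24, 21+21, 24+11, 12+9) = 42
r[9] = max(9+33, 11+30, 21+24, 24+21, 12+11) = 45
One optimal cutting: 5 + 4 → $45.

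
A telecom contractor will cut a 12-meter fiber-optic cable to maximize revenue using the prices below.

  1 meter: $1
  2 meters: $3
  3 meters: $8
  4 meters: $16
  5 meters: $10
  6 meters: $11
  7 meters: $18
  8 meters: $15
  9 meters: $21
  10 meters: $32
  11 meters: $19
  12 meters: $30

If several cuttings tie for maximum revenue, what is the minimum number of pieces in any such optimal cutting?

3

Build r[k] bottom-up: r[k] = max over allowed piece i of (p[i] + r[k−i]).
r[1] = 1
r[2] = 3
r[3] = 8
r[4] = 16
r[5] = 17  (first piece 1, then r[4]=16)
r[6] = 19  (first piece 2, then r[4]=16)
r[7] = 24  (first piece 3, then r[4]=16)
r[8] = 32  (first piece 4, then r[4]=16)
r[9] = 33  (first piece 1, then r[8]=32)
r[10] = 35  (first piece 2, then r[8]=32)
r[11] = 40  (first piece 3, then r[8]=32)
r[12] = 48  (first piece 4, then r[8]=32)
Maximum revenue is $48.
Now minimize piece count subject to staying optimal: for each k, pieces[k] = 1 + min over i with p[i]+r[k−i]=r[k] of pieces[k−i].
pieces[9] = 3
pieces[10] = 3
pieces[11] = 3
pieces[12] = 3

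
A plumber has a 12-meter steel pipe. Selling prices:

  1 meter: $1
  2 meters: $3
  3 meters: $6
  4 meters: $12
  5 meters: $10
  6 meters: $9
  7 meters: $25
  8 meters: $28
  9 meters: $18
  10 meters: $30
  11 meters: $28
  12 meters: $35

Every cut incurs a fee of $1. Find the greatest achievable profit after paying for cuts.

Build v[k] bottom-up: v[k] = max over allowed piece i of (p[i] + v[k−i]) − 1 per cut.
v[1] = 1
v[2] = max(1+1-1, 3+0) = 3
v[3] = max(1+3-1, 3+1-1, 6+0) = 6
v[4] = max(1+6-1, 3+3-1, 6+1-1, 12+0) = 12
v[5] = max(1+12-1, 3+6-1, 6+3-1, 12+1-1, 10+0) = 12
v[6] = max(1+12-1, 3+12-1, 6+6-1, 12+3-1, 10+1-1, 9+0) = 14
v[7] = max(1+14-1, 3+12-1, 6+12-1, …, 9+1-1, 25+0) = 25
v[8] = max(1+25-1, 3+14-1, 6+12-1, …, 25+1-1, 28+0) = 28
v[9] = max(1+28-1, 3+25-1, 6+14-1, …, 28+1-1, 18+0) = 28
v[10] = max(1+28-1, 3+28-1, 6+25-1, …, 18+1-1, 30+0) = 30
v[11] = max(1+30-1, 3+28-1, 6+28-1, …, 30+1-1, 28+0) = 36
v[12] = max(1+36-1, 3+30-1, 6+28-1, …, 28+1-1, 35+0) = 39
One optimal plan: pieces 8 + 4 (1 cut) → $40 − $1 = $39.

39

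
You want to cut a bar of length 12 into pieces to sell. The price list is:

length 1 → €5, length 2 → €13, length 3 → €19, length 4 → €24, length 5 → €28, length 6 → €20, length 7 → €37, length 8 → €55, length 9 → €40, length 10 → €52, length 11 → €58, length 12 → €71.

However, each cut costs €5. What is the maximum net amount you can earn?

Consider every possible first cut. net[k] is the best of p[i]+net[k−i] over all sellable i≤k, charging 5 whenever i<k.
net[1] = 5
net[2] = max(5+5-5, 13+0) = 13
net[3] = max(5+13-5, 13+5-5, 19+0) = 19
net[4] = max(5+19-5, 13+13-5, 19+5-5, 24+0) = 24
net[5] = max(5+24-5, 13+19-5, 19+13-5, 24+5-5, 28+0) = 28
net[6] = max(5+28-5, 13+24-5, 19+19-5, 24+13-5, 28+5-5, 20+0) = 33
net[7] = max(5+33-5, 13+28-5, 19+24-5, …, 20+5-5, 37+0) = 38
net[8] = max(5+38-5, 13+33-5, 19+28-5, …, 37+5-5, 55+0) = 55
net[9] = max(5+55-5, 13+38-5, 19+33-5, …, 55+5-5, 40+0) = 55
net[10] = max(5+55-5, 13+55-5, 19+38-5, …, 40+5-5, 52+0) = 63
net[11] = max(5+63-5, 13+55-5, 19+55-5, …, 52+5-5, 58+0) = 69
net[12] = max(5+69-5, 13+63-5, 19+55-5, …, 58+5-5, 71+0) = 74
One optimal plan: pieces 8 + 4 (1 cut) → €79 − €5 = €74.

74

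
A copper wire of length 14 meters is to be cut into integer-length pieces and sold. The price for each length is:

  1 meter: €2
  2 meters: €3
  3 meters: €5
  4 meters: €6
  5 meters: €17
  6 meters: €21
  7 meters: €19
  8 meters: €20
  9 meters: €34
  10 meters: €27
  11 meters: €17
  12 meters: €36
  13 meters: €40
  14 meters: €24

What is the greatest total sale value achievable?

Consider every possible first cut. r[k] is the best of p[i]+r[k−i] over all sellable i≤k.
r[1] = 2
r[2] = max(2+2, 3+0) = 4
r[3] = max(2+4, 3+2, 5+0) = 6
r[4] = max(2+6, 3+4, 5+2, 6+0) = 8
r[5] = max(2+8, 3+6, 5+4, 6+2, 17+0) = 17
r[6] = max(2+17, 3+8, 5+6, 6+4, 17+2, 21+0) = 21
r[7] = max(2+21, 3+17, 5+8, …, 21+2, 19+0) = 23
r[8] = max(2+23, 3+21, 5+17, …, 19+2, 20+0) = 25
r[9] = max(2+25, 3+23, 5+21, …, 20+2, 34+0) = 34
r[10] = max(2+34, 3+25, 5+23, …, 34+2, 27+0) = 36
r[11] = max(2+36, 3+34, 5+25, …, 27+2, 17+0) = 38
r[12] = max(2+38, 3+36, 5+34, …, 17+2, 36+0) = 42
r[13] = max(2+42, 3+38, 5+36, …, 36+2, 40+0) = 44
r[14] = max(2+44, 3+42, 5+38, …, 40+2, 24+0) = 51
One optimal cutting: 9 + 5 → €34 + €17 = €51.

51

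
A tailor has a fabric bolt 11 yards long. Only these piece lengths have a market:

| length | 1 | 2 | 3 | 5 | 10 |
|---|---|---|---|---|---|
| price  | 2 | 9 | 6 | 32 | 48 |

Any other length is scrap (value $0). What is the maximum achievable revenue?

Consider every possible first cut. best[k] is the best of p[i]+best[k−i] over all sellable i≤k.
best[1] = 2
best[2] = 9
best[3] = 11  (first piece 1, then best[2]=9)
best[4] = 18  (first piece 2, then best[2]=9)
best[5] = 32
best[6] = 34  (first piece 1, then best[5]=32)
best[7] = 41  (first piece 2, then best[5]=32)
best[8] = 43  (first piece 1, then best[7]=41)
best[9] = 50  (first piece 2, then best[7]=41)
best[10] = 64  (first piece 5, then best[5]=32)
best[11] = 66  (first piece 1, then best[10]=64)
One optimal cutting: 5 + 5 + 1 → $66.

66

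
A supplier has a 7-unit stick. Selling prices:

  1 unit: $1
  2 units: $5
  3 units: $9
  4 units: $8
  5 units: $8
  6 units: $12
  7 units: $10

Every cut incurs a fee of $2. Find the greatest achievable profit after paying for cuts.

Let net[k] be the best obtainable value from length k. For each k, try every first piece i and keep the best of price[i] + net[k−i] minus the 2 cut fee when i<k.
net[1] = 1
net[2] = max(1+1-2, 5+0) = 5
net[3] = max(1+5-2, 5+1-2, 9+0) = 9
net[4] = max(1+9-2, 5+5-2, 9+1-2, 8+0) = 8
net[5] = max(1+8-2, 5+9-2, 9+5-2, 8+1-2, 8+0) = 12
net[6] = max(1+12-2, 5+8-2, 9+9-2, 8+5-2, 8+1-2, 12+0) = 16
net[7] = max(1+16-2, 5+12-2, 9+8-2, …, 12+1-2, 10+0) = 15
One optimal plan: pieces 3 + 3 + 1 (2 cuts) → $19 − $4 = $15.

15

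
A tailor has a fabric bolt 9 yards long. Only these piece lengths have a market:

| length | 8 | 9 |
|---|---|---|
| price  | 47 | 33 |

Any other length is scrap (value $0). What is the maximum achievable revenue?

Let best[k] be the best obtainable value from length k. For each k, try every first piece i and keep the best of price[i] + best[k−i].
best[1] = 0
best[2] = 0
best[3] = 0
best[4] = 0
best[5] = 0
best[6] = 0
best[7] = 0
best[8] = 47
best[9] = max(47+0, 33+0) = 47
One optimal cutting: pieces 8 with 1 yard of scrap → $47.

47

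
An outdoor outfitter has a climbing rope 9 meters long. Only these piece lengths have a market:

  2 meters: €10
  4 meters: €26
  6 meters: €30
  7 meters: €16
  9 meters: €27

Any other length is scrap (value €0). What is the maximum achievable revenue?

52

Build r[k] bottom-up: r[k] = max over allowed piece i of (p[i] + r[k−i]).
r[1] = 0
r[2] = 10
r[3] = 10
r[4] = 26
r[5] = 26
r[6] = 36  (first piece 2, then r[4]=26)
r[7] = 36
r[8] = 52  (first piece 4, then r[4]=26)
r[9] = 52
One optimal cutting: pieces 4 + 4 with 1 meter of scrap → €52.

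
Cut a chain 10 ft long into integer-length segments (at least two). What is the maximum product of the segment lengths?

36

Fill prod[k] for k=2..10: at each k try every first piece i and multiply by the better of (k−i) uncut or prod[k−i].
prod[2] = 1*max(1,0) = 1*1 = 1
prod[3] = 1*max(2,1) = 1*2 = 2
prod[4] = 2*max(2,1) = 2*2 = 4
prod[5] = 2*max(3,2) = 2*3 = 6
prod[6] = 3*max(3,2) = 3*3 = 9
prod[7] = 2*max(5,6) = 2*6 = 12
prod[8] = 2*max(6,9) = 2*9 = 18
prod[9] = 3*max(6,9) = 3*9 = 27
prod[10] = 2*max(8,18) = 2*18 = 36
One optimal split: 3 + 3 + 2 + 2; product 3*3*2*2 = 36.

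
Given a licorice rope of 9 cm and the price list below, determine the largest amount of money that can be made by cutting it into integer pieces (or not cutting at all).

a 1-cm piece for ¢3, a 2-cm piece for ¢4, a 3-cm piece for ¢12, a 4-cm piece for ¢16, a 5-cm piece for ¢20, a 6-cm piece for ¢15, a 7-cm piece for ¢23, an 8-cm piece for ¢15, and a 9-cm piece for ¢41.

Build r[k] bottom-up: r[k] = max over allowed piece i of (p[i] + r[k−i]).
r[1] = 3
r[2] = max(3+3, 4+0) = 6
r[3] = max(3+6, 4+3, 12+0) = 12
r[4] = max(3+12, 4+6, 12+3, 16+0) = 16
r[5] = max(3+16, 4+12, 12+6, 16+3, 20+0) = 20
r[6] = max(3+20, 4+16, 12+12, 16+6, 20+3, 15+0) = 24
r[7] = max(3+24, 4+20, 12+16, …, 15+3, 23+0) = 28
r[8] = max(3+28, 4+24, 12+20, …, 23+3, 15+0) = 32
r[9] = max(3+32, 4+28, 12+24, …, 15+3, 41+0) = 41
Best is to sell the whole 9-cm piece uncut for ¢41.

41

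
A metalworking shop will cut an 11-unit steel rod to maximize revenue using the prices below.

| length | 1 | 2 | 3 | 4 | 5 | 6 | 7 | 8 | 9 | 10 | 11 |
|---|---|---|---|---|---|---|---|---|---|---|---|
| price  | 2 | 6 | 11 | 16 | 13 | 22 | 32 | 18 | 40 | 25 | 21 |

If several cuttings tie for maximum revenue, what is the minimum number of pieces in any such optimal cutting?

2

Build r[k] bottom-up: r[k] = max over allowed piece i of (p[i] + r[k−i]).
r[1] = 2
r[2] = 6
r[3] = 11
r[4] = 16
r[5] = 18  (first piece 1, then r[4]=16)
r[6] = 22  (first piece 2, then r[4]=16)
r[7] = 32
r[8] = 34  (first piece 1, then r[7]=32)
r[9] = 40
r[10] = 43  (first piece 3, then r[7]=32)
r[11] = 48  (first piece 4, then r[7]=32)
Maximum revenue is $48.
Now minimize piece count subject to staying optimal: for each k, pieces[k] = 1 + min over i with p[i]+r[k−i]=r[k] of pieces[k−i].
pieces[8] = 2
pieces[9] = 1
pieces[10] = 2
pieces[11] = 2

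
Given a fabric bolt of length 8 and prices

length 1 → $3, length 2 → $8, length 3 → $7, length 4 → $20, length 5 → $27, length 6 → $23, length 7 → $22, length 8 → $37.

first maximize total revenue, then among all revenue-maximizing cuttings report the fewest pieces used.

Consider every possible first cut. r[k] is the best of p[i]+r[k−i] over all sellable i≤k.
r[1] = 3
r[2] = 8
r[3] = 11  (first piece 1, then r[2]=8)
r[4] = 20
r[5] = 27
r[6] = 30  (first piece 1, then r[5]=27)
r[7] = 35  (first piece 2, then r[5]=27)
r[8] = 40  (first piece 4, then r[4]=20)
Maximum revenue is $40.
Now minimize piece count subject to staying optimal: for each k, pieces[k] = 1 + min over i with p[i]+r[k−i]=r[k] of pieces[k−i].
pieces[5] = 1
pieces[6] = 2
pieces[7] = 2
pieces[8] = 2

2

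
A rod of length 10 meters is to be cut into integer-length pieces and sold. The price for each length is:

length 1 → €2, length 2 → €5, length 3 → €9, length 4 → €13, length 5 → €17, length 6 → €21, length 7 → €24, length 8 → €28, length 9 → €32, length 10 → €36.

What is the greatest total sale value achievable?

36

Build R[k] bottom-up: R[k] = max over allowed piece i of (p[i] + R[k−i]).
R[1] = 2
R[2] = max(2+2, 5+0) = 5
R[3] = max(2+5, 5+2, 9+0) = 9
R[4] = max(2+9, 5+5, 9+2, 13+0) = 13
R[5] = max(2+13, 5+9, 9+5, 13+2, 17+0) = 17
R[6] = max(2+17, 5+13, 9+9, 13+5, 17+2, 21+0) = 21
R[7] = max(2+21, 5+17, 9+13, …, 21+2, 24+0) = 24
R[8] = max(2+24, 5+21, 9+17, …, 24+2, 28+0) = 28
R[9] = max(2+28, 5+24, 9+21, …, 28+2, 32+0) = 32
R[10] = max(2+32, 5+28, 9+24, …, 32+2, 36+0) = 36
Best is to sell the whole 10-meter piece uncut for €36.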